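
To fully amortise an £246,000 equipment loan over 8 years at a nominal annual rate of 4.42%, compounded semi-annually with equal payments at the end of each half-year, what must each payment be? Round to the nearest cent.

With 2 periods per year: i = 0.0221, n = 16.
PMT = 246000 / ( [1 − (1+0.0221)^(−16)] / 0.0221 ) = 246000 / 13.354537 = 18,420.7066

£18,420.71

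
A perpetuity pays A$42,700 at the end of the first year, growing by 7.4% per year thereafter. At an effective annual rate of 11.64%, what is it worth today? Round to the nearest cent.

PV = D₁/(r − g) = 42700/(0.1164 − 0.074) = 1,007,075.4717

A$1,007,075.47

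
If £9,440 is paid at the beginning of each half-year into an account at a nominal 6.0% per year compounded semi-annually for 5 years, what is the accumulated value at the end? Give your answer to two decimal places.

£111,465.59

Periodic rate i = 0.06/2 = 0.03; n = 5 × 2 = 10 periods.
Accumulation factor s(10|0.03) × (1+i) = 11.807796; FV = 9440 × 11.807796 = 111,465.5913
(Beginning-of-period payments → annuity-due factor ×(1+i).)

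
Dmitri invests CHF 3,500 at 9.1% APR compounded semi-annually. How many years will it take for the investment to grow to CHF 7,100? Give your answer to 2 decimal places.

Periodic rate i = 0.091/2 = 0.0455.
n = ln(7100/3500) / ln(1+0.0455) = ln(2.02857) / 0.044495 = 15.8968 half-years
= 15.8968/2 years

7.95 years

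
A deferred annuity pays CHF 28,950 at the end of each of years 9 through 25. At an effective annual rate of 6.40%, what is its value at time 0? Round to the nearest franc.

PV at t=8 (ordinary 17-year annuity): 28950 × a(17|0.064) = 28950 × 10.182326 = 294,778.3273
Discount back 8 years: 294,778.3273 × (1+0.064)^(−8) = 294,778.3273 × 0.608789 = 179,457.8773

CHF 179,458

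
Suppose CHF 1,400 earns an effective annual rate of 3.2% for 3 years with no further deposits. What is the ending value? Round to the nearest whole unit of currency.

1,400 × (1+0.032)^3 = 1,400 × 1.099105 = 1,538.7467

CHF 1,539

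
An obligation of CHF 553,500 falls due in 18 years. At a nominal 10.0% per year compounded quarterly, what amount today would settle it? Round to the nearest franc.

CHF 93,540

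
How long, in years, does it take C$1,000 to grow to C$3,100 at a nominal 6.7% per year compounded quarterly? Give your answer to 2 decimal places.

17.03 years

Periodic rate i = 0.067/4 = 0.01675.
n = ln(3100/1000) / ln(1+0.01675) = ln(3.10000) / 0.016611 = 68.1105 quarters
= 68.1105/4 years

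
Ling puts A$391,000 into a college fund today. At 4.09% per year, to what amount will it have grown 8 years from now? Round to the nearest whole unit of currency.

A$538,826

391,000 × (1+0.0409)^8 = 391,000 × 1.378073 = 538,826.3500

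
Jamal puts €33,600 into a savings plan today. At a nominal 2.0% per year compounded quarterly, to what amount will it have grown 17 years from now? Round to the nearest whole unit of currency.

€47,166

With 4 periods per year: i = 0.005, n = 68.
FV = PV·(1+i)^n = 33,600 × 1.403758 = 47,166.2639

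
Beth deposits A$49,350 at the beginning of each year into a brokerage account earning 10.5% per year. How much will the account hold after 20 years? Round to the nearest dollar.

A$3,306,304

FV = 49350 × [(1+0.105)^20 − 1] / 0.105 × (1+i) = 49350 × 66.997043 = 3,306,304.0652
Payments are at the start of each period, so multiply by (1+i).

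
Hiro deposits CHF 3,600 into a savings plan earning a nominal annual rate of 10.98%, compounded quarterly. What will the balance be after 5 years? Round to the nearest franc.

CHF 6,188

i = 0.1098/4 = 0.02745 per quarter; n = 5·4 = 20.
3,600 × (1+0.02745)^20 = 3,600 × 1.718755 = 6,187.5174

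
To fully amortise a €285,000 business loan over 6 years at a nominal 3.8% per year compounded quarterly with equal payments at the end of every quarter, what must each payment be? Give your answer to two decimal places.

i = 0.038/4 = 0.0095 per quarter; n = 6·4 = 24.
PMT = 285000 / ( [1 − (1+0.0095)^(−24)] / 0.0095 ) = 285000 / 21.370368 = 13,336.2232

€13,336.22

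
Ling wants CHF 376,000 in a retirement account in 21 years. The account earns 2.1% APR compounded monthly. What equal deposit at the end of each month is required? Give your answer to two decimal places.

Periodic rate i = 0.021/12 = 0.00175; n = 21 × 12 = 252 periods.
PMT = 376000 / ( [(1+0.00175)^252 − 1] / 0.00175 ) = 376000 / 316.378152 = 1,188.4512

CHF 1,188.45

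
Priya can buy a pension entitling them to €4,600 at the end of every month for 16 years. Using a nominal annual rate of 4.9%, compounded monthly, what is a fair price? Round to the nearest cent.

€611,362.00

i = 0.049/12 = 0.00408333 per month; n = 16·12 = 192.
PV = PMT · [1 − (1+i)^(−n)] / i = 4600 · 132.904782 = 611,361.9963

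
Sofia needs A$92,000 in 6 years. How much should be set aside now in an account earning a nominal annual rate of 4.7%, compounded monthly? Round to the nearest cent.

A$69,431.41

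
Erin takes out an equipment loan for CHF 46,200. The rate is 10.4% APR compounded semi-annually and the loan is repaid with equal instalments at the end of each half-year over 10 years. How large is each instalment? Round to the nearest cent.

CHF 3,770.33

i = 0.104/2 = 0.052 per half-year; n = 10·2 = 20.
Annuity-PV factor = 12.253558; PMT = 46200 / 12.253558 = 3,770.3334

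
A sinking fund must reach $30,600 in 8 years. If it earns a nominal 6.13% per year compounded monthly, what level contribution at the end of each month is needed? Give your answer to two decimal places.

Periodic rate i = 0.0613/12 = 0.00510833; n = 8 × 12 = 96 periods.
FV-annuity factor = 123.510360; PMT = 30600 / 123.510360 = 247.7525

$247.75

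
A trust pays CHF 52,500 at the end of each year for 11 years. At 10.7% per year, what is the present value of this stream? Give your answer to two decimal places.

CHF 330,273.66

PV = PMT · [1 − (1+i)^(−n)] / i = 52500 · 6.290927 = 330,273.6565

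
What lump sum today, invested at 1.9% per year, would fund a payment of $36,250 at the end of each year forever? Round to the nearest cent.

$1,907,894.74

PV = PMT / i = 36250 / 0.019 = 1,907,894.7368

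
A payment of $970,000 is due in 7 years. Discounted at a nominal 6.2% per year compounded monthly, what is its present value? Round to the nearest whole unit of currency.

i = 0.062/12 = 0.00516667 per month; n = 7·12 = 84.
PV = 970,000 / (1 + 0.00516667)^84 = 970,000 / 1.541695 = 629,177.4877

$629,177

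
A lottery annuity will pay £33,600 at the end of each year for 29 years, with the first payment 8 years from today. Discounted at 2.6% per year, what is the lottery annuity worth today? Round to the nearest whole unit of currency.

£566,844

Value one period before first payment (t=7): 33600 × [1 − (1+0.026)^(−29)] / 0.026 = 33600 × 20.190922 = 678,414.9953
Discount back 7 years: 678,414.9953 × (1+0.026)^(−7) = 678,414.9953 × 0.835542 = 566,844.4690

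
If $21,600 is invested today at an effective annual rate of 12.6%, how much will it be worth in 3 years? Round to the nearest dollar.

$30,837

FV = 21,600 × (1 + 0.126)^3 = 30,836.7729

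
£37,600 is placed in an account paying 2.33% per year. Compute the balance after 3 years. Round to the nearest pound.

FV = PV·(1+i)^n = 37,600 × 1.071541 = 40,289.9536

£40,290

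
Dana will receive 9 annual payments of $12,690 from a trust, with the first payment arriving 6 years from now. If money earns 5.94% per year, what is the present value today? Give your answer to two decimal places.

$64,850.54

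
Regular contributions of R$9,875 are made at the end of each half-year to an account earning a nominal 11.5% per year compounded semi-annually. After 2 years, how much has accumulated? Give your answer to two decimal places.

With 2 periods per year: i = 0.0575, n = 4.
FV = PMT · [(1+i)^n − 1] / i = 9875 · 4.358415 = 43,039.3492

R$43,039.35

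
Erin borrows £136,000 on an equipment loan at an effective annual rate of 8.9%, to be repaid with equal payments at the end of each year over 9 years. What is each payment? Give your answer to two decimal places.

Annuity-PV factor = 6.019697; PMT = 136000 / 6.019697 = 22,592.4996

£22,592.50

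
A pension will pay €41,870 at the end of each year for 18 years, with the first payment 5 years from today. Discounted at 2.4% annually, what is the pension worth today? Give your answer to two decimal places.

PV at t=4 (ordinary 18-year annuity): 41870 × a(18|0.024) = 41870 × 14.477898 = 606,189.5914
Discount back 4 years: 606,189.5914 × (1+0.024)^(−4) = 606,189.5914 × 0.909495 = 551,326.2216

€551,326.22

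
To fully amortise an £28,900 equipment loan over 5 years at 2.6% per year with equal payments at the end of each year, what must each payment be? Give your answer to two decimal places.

PMT = 28900 / ( [1 − (1+0.026)^(−5)] / 0.026 ) = 28900 / 4.632485 = 6,238.5525

£6,238.55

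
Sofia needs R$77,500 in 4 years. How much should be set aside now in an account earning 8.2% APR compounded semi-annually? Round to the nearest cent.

R$56,194.77

With 2 periods per year: i = 0.041, n = 8.
Discount factor = (1+0.041)^(−8) = 0.725094; PV = 77,500 × 0.725094 = 56,194.7659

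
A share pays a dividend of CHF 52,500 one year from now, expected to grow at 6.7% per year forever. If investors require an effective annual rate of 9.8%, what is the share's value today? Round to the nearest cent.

PV = D₁/(r − g) = 52500/(0.098 − 0.067) = 1,693,548.3871

CHF 1,693,548.39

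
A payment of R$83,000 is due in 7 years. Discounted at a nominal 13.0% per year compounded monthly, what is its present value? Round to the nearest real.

With 12 periods per year: i = 0.0108333, n = 84.
PV = FV·(1+i)^(−n) = 83,000 × 0.404499 = 33,573.4126

R$33,573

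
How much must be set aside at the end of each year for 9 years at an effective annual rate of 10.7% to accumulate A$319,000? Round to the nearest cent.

A$22,808.81

PMT = 319000 / ( [(1+0.107)^9 − 1] / 0.107 ) = 319000 / 13.985821 = 22,808.8146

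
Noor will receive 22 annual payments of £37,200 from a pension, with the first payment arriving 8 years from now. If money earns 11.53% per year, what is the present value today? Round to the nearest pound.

£136,679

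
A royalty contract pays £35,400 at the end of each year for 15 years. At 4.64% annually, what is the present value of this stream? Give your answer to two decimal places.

£376,546.87

PV = PMT · [1 − (1+i)^(−n)] / i = 35400 · 10.636917 = 376,546.8720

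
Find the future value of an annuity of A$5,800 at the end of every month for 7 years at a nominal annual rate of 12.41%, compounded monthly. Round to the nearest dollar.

With 12 periods per year: i = 0.0103417, n = 84.
FV = PMT · [(1+i)^n − 1] / i = 5800 · 132.783141 = 770,142.2192

A$770,142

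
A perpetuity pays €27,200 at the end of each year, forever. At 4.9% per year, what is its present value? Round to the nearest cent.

€555,102.04

PV = PMT / i = 27200 / 0.049 = 555,102.0408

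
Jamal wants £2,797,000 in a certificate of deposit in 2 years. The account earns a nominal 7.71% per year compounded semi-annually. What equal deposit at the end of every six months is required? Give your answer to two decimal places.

£660,089.89

Periodic rate i = 0.0771/2 = 0.03855; n = 2 × 2 = 4 periods.
PMT = 2.797e+06 / ( [(1+0.03855)^4 − 1] / 0.03855 ) = 2.797e+06 / 4.237302 = 660,089.8870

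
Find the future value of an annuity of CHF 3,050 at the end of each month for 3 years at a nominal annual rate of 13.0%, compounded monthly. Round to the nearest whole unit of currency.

CHF 133,417

Periodic rate i = 0.13/12 = 0.0108333; n = 3 × 12 = 36 periods.
FV = PMT · [(1+i)^n − 1] / i = 3050 · 43.743348 = 133,417.2117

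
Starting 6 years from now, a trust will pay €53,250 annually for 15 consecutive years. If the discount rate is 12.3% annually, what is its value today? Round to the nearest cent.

Value one period before first payment (t=5): 53250 × [1 − (1+0.123)^(−15)] / 0.123 = 53250 × 6.703165 = 356,943.5283
Discount back 5 years: 356,943.5283 × (1+0.123)^(−5) = 356,943.5283 × 0.559888 = 199,848.4255

€199,848.43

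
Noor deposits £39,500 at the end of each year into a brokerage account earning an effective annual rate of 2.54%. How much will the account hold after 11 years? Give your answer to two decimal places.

FV = 39500 × [(1+0.0254)^11 − 1] / 0.0254 = 39500 × 12.509056 = 494,107.7280

£494,107.73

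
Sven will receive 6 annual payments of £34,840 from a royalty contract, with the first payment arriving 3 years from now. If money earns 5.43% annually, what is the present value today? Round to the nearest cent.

£156,926.24

PV at t=2 (ordinary 6-year annuity): 34840 × a(6|0.0543) = 34840 × 5.006634 = 174,431.1217
Discount back 2 years: 174,431.1217 × (1+0.0543)^(−2) = 174,431.1217 × 0.899646 = 156,926.2370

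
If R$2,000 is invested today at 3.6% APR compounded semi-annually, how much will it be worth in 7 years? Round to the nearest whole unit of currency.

i = 0.036/2 = 0.018 per half-year; n = 7·2 = 14.
FV = 2,000 × (1 + 0.018)^14 = 2,567.4316

R$2,567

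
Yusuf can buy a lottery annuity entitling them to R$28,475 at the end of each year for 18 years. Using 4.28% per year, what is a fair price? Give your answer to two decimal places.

R$352,406.62

PV = 28475 × [1 − (1+0.0428)^(−18)] / 0.0428 = 28475 × 12.376001 = 352,406.6233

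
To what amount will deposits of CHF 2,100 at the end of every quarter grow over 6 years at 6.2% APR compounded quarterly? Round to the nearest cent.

CHF 60,493.47

With 4 periods per year: i = 0.0155, n = 24.
FV = 2100 × [(1+0.0155)^24 − 1] / 0.0155 = 2100 × 28.806415 = 60,493.4707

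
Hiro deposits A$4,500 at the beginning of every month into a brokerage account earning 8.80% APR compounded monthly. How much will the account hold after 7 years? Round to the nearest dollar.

With 12 periods per year: i = 0.00733333, n = 84.
Accumulation factor s(84|0.00733333) × (1+i) = 116.395112; FV = 4500 × 116.395112 = 523,778.0025
(Beginning-of-period payments → annuity-due factor ×(1+i).)

A$523,778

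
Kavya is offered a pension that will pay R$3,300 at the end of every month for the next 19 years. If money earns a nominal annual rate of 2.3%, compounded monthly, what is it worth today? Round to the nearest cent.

R$609,079.56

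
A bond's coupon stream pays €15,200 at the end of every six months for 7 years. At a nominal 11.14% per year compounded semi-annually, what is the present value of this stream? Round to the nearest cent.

€145,122.78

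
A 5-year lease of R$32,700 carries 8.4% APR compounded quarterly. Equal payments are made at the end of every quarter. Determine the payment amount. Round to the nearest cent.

i = 0.084/4 = 0.021 per quarter; n = 5·4 = 20.
Annuity-PV factor = 16.194729; PMT = 32700 / 16.194729 = 2,019.1754

R$2,019.18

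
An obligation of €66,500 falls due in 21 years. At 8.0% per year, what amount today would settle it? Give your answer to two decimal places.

PV = FV·(1+i)^(−n) = 66,500 × 0.198656 = 13,210.6072

€13,210.61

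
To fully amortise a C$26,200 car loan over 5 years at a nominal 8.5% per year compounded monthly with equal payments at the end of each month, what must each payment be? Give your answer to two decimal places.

With 12 periods per year: i = 0.00708333, n = 60.
Annuity-PV factor = 48.741183; PMT = 26200 / 48.741183 = 537.5331

C$537.53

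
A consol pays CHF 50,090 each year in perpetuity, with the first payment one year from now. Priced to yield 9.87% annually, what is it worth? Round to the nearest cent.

PV = C/r = 50090/0.0987 = 507,497.4671

CHF 507,497.47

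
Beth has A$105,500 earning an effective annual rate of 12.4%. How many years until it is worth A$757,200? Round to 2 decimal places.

16.86 years

(1+i)^n = 757200/105500 = 7.17725, so n = ln 7.17725 / ln 1.124 = 16.8608 years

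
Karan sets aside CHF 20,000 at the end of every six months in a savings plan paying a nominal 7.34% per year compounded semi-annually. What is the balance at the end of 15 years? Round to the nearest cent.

Periodic rate i = 0.0734/2 = 0.0367; n = 15 × 2 = 30 periods.
FV = PMT · [(1+i)^n − 1] / i = 20000 · 53.091131 = 1,061,822.6114

CHF 1,061,822.61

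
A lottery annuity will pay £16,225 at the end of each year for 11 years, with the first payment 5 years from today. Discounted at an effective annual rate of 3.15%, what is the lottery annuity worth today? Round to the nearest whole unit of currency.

Value one period before first payment (t=4): 16225 × [1 − (1+0.0315)^(−11)] / 0.0315 = 16225 × 9.176222 = 148,884.2082
Discount back 4 years: 148,884.2082 × (1+0.0315)^(−4) = 148,884.2082 × 0.883330 = 131,513.9150

£131,514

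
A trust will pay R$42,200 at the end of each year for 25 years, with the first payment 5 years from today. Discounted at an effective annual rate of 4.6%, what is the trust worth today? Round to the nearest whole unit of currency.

Value one period before first payment (t=4): 42200 × [1 − (1+0.046)^(−25)] / 0.046 = 42200 × 14.676767 = 619,359.5728
PV₀ = 619,359.5728 / (1+0.046)^4 = 619,359.5728 / 1.197090 = 517,387.7196

R$517,388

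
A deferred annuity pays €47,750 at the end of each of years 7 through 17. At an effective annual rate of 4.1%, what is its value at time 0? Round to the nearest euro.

Value one period before first payment (t=6): 47750 × [1 − (1+0.041)^(−11)] / 0.041 = 47750 × 8.713419 = 416,065.7383
PV₀ = 416,065.7383 / (1+0.041)^6 = 416,065.7383 / 1.272637 = 326,932.1100

€326,932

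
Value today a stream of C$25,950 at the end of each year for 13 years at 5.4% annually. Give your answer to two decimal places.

C$237,997.52

PV = PMT · [1 − (1+i)^(−n)] / i = 25950 · 9.171388 = 237,997.5232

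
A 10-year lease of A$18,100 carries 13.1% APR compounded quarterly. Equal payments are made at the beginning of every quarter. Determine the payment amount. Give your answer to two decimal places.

A$792.29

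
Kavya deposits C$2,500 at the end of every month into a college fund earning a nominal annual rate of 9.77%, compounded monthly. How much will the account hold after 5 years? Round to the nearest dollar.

Periodic rate i = 0.0977/12 = 0.00814167; n = 5 × 12 = 60 periods.
Accumulation factor s(60|0.00814167) = 76.968159; FV = 2500 × 76.968159 = 192,420.3963

C$192,420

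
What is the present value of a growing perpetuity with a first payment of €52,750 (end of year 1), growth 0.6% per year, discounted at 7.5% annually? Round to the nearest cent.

€764,492.75

PV = D₁/(r − g) = 52750/(0.075 − 0.006) = 764,492.7536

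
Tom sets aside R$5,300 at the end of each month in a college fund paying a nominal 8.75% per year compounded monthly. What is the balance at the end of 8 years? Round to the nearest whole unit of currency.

R$733,141

i = 0.0875/12 = 0.00729167 per month; n = 8·12 = 96.
Accumulation factor s(96|0.00729167) = 138.328427; FV = 5300 × 138.328427 = 733,140.6619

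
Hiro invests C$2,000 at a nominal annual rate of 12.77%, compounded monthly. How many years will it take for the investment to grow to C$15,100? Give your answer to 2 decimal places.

Periodic rate i = 0.1277/12 = 0.0106417.
(1+i)^n = 15100/2000 = 7.55000, so n = ln 7.55000 / ln 1.01064 = 190.9743 months
= 190.9743/12 years

15.91 years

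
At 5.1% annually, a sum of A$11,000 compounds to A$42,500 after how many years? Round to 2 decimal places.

27.17 years

n = ln(42500/11000) / ln(1+0.051) = ln(3.86364) / 0.049742 = 27.1723 years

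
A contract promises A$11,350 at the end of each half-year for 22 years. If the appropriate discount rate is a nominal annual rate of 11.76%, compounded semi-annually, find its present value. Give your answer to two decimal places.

i = 0.1176/2 = 0.0588 per half-year; n = 22·2 = 44.
PV = 11350 × [1 − (1+0.0588)^(−44)] / 0.0588 = 11350 × 15.630197 = 177,402.7335

A$177,402.73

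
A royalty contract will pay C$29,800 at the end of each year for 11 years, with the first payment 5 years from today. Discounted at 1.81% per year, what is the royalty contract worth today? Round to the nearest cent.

Value one period before first payment (t=4): 29800 × [1 − (1+0.0181)^(−11)] / 0.0181 = 29800 × 9.893468 = 294,825.3523
PV₀ = 294,825.3523 / (1+0.0181)^4 = 294,825.3523 / 1.074389 = 274,411.9856

C$274,411.99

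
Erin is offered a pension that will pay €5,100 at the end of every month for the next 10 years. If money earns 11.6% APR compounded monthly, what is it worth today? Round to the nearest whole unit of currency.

€361,271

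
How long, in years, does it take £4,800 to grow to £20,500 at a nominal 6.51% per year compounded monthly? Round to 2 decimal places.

22.36 years

Periodic rate i = 0.0651/12 = 0.005425.
n = ln(20500/4800) / ln(1+0.005425) = ln(4.27083) / 0.005410 = 268.3398 months
= 268.3398/12 years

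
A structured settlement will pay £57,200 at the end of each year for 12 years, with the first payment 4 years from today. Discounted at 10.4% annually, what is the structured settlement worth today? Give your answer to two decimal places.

£284,059.28

PV at t=3 (ordinary 12-year annuity): 57200 × a(12|0.104) = 57200 × 6.682211 = 382,222.4652
Discount back 3 years: 382,222.4652 × (1+0.104)^(−3) = 382,222.4652 × 0.743178 = 284,059.2847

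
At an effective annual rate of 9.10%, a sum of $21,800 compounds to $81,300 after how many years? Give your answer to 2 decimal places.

n = ln(81300/21800) / ln(1+0.091) = ln(3.72936) / 0.087095 = 15.1127 years

15.11 years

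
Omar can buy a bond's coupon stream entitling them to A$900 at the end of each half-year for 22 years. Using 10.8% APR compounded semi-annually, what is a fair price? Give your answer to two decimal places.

i = 0.108/2 = 0.054 per half-year; n = 22·2 = 44.
PV = PMT · [1 − (1+i)^(−n)] / i = 900 · 16.687809 = 15,019.0284

A$15,019.03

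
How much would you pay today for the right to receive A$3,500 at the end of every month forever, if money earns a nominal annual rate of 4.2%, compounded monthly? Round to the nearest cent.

Periodic rate i = 0.042/12 = 0.0035.
PV = PMT / i = 3500 / 0.0035 = 1,000,000.0000

A$1,000,000.00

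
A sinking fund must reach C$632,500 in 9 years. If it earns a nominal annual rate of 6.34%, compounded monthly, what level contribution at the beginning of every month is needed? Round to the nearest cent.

C$4,335.81

Periodic rate i = 0.0634/12 = 0.00528333; n = 9 × 12 = 108 periods.
FV-annuity factor × (1+i) = 145.878227; PMT = 632500 / 145.878227 = 4,335.8081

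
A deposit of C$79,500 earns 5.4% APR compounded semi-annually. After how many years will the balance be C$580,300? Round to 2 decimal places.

37.31 years

Periodic rate i = 0.054/2 = 0.027.
n = ln(580300/79500) / ln(1+0.027) = ln(7.29937) / 0.026642 = 74.6113 half-years
= 74.6113/2 years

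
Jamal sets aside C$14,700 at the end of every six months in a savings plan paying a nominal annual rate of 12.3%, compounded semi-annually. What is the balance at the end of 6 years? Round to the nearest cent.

i = 0.123/2 = 0.0615 per half-year; n = 6·2 = 12.
FV = PMT · [(1+i)^n − 1] / i = 14700 · 17.018423 = 250,170.8254

C$250,170.83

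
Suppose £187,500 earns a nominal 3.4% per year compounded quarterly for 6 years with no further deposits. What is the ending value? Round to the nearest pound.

£229,733

Periodic rate i = 0.034/4 = 0.0085; n = 6 × 4 = 24 periods.
FV = PV·(1+i)^n = 187,500 × 1.225241 = 229,732.7616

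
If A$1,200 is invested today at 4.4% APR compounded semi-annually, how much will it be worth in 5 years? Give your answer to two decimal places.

With 2 periods per year: i = 0.022, n = 10.
FV = PV·(1+i)^n = 1,200 × 1.243108 = 1,491.7299

A$1,491.73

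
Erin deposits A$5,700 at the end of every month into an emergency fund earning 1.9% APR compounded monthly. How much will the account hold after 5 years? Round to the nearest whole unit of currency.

i = 0.019/12 = 0.00158333 per month; n = 5·12 = 60.
FV = 5700 × [(1+0.00158333)^60 − 1] / 0.00158333 = 5700 × 62.890258 = 358,474.4709

A$358,474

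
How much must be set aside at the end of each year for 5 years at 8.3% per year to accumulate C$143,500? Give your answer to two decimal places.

C$24,314.63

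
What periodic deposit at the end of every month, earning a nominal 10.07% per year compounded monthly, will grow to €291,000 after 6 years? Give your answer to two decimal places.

€2,959.32

With 12 periods per year: i = 0.00839167, n = 72.
PMT = 291000 / ( [(1+0.00839167)^72 − 1] / 0.00839167 ) = 291000 / 98.333345 = 2,959.3217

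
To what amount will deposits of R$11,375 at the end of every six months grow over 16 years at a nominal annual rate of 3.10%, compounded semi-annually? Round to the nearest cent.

i = 0.031/2 = 0.0155 per half-year; n = 16·2 = 32.
FV = 11375 × [(1+0.0155)^32 − 1] / 0.0155 = 11375 × 41.026034 = 466,671.1339

R$466,671.13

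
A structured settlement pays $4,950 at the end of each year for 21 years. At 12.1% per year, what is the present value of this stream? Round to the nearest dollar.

$37,193

Annuity factor a(21|0.121) = 7.513710; PV = 4950 × 7.513710 = 37,192.8662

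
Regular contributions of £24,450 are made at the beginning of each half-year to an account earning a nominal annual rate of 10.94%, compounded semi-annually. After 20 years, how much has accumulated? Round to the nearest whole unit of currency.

£3,496,627

i = 0.1094/2 = 0.0547 per half-year; n = 20·2 = 40.
Accumulation factor s(40|0.0547) × (1+i) = 143.011342; FV = 24450 × 143.011342 = 3,496,627.3047
Payments are at the start of each period, so multiply by (1+i).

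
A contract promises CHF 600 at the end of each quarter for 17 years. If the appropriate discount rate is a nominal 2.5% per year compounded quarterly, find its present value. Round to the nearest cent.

CHF 33,155.04

With 4 periods per year: i = 0.00625, n = 68.
PV = PMT · [1 − (1+i)^(−n)] / i = 600 · 55.258393 = 33,155.0358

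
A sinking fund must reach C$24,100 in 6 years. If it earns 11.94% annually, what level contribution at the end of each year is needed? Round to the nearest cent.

FV-annuity factor = 8.102904; PMT = 24100 / 8.102904 = 2,974.2423

C$2,974.24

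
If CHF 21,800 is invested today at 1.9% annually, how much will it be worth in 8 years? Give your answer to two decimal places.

CHF 25,342.53

FV = 21,800 × (1 + 0.019)^8 = 25,342.5298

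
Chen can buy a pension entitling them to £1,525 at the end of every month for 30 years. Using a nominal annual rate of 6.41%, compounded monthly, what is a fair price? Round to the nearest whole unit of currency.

£243,548

i = 0.0641/12 = 0.00534167 per month; n = 30·12 = 360.
PV = 1525 × [1 − (1+0.00534167)^(−360)] / 0.00534167 = 1525 × 159.703381 = 243,547.6556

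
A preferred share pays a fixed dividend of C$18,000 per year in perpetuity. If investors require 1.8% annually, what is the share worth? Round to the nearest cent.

C$1,000,000.00

PV = C/r = 18000/0.018 = 1,000,000.0000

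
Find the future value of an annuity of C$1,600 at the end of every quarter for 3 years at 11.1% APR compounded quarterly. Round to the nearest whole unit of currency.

C$22,419

i = 0.111/4 = 0.02775 per quarter; n = 3·4 = 12.
Accumulation factor s(12|0.02775) = 14.011977; FV = 1600 × 14.011977 = 22,419.1628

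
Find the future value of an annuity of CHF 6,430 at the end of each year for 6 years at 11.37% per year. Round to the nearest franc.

CHF 51,357

Accumulation factor s(6|0.1137) = 7.987124; FV = 6430 × 7.987124 = 51,357.2056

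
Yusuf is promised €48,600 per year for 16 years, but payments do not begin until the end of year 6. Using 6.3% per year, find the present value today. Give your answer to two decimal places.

€354,523.66

Value one period before first payment (t=5): 48600 × [1 − (1+0.063)^(−16)] / 0.063 = 48600 × 9.900914 = 481,184.4132
PV₀ = 481,184.4132 / (1+0.063)^5 = 481,184.4132 / 1.357270 = 354,523.6634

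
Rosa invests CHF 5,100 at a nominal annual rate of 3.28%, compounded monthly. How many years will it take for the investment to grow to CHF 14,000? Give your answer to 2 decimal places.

Periodic rate i = 0.0328/12 = 0.00273333.
(1+i)^n = 14000/5100 = 2.74510, so n = ln 2.74510 / ln 1.00273 = 369.9498 months
= 369.9498/12 years

30.83 years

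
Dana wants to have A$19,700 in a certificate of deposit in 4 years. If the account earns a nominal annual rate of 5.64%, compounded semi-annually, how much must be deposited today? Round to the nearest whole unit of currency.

A$15,770

Periodic rate i = 0.0564/2 = 0.0282; n = 4 × 2 = 8 periods.
PV = FV·(1+i)^(−n) = 19,700 × 0.800533 = 15,770.4988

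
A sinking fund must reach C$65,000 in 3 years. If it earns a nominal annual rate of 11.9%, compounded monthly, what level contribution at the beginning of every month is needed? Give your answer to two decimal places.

C$1,496.40

Periodic rate i = 0.119/12 = 0.00991667; n = 3 × 12 = 36 periods.
PMT = 65000 / ( [(1+0.00991667)^36 − 1] / 0.00991667 × (1+i) ) = 65000 / 43.437460 = 1,496.4043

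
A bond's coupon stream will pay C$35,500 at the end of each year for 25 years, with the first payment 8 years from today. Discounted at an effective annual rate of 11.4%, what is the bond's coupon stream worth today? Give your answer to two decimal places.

C$136,420.49

PV at t=7 (ordinary 25-year annuity): 35500 × a(25|0.114) = 35500 × 8.181776 = 290,453.0407
PV₀ = 290,453.0407 / (1+0.114)^7 = 290,453.0407 / 2.129101 = 136,420.4857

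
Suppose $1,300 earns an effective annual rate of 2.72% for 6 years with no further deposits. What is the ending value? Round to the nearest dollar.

$1,527

FV = PV·(1+i)^n = 1,300 × 1.174708 = 1,527.1209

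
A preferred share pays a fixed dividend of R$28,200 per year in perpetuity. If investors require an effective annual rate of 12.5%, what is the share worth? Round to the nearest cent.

R$225,600.00

PV = PMT / i = 28200 / 0.125 = 225,600.0000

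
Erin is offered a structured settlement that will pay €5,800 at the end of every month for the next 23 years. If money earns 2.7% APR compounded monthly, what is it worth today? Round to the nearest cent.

With 12 periods per year: i = 0.00225, n = 276.
Annuity factor a(276|0.00225) = 205.430322; PV = 5800 × 205.430322 = 1,191,495.8653

€1,191,495.87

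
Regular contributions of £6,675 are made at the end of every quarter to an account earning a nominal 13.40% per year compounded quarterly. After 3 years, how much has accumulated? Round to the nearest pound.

i = 0.134/4 = 0.0335 per quarter; n = 3·4 = 12.
Accumulation factor s(12|0.0335) = 14.477542; FV = 6675 × 14.477542 = 96,637.5950

£96,638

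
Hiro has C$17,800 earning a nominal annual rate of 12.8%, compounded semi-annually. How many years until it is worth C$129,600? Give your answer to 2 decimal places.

Periodic rate i = 0.128/2 = 0.064.
(1+i)^n = 129600/17800 = 7.28090, so n = ln 7.28090 / ln 1.064 = 32.0020 half-years
= 32.0020/2 years

16.00 years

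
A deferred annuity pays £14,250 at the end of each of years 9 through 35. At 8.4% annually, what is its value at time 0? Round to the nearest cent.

PV at t=8 (ordinary 27-year annuity): 14250 × a(27|0.084) = 14250 × 10.556016 = 150,423.2300
Discount back 8 years: 150,423.2300 × (1+0.084)^(−8) = 150,423.2300 × 0.524524 = 78,900.6629

£78,900.66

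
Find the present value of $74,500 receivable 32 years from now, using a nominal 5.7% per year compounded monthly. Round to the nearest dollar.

i = 0.057/12 = 0.00475 per month; n = 32·12 = 384.
Discount factor = (1+0.00475)^(−384) = 0.162077; PV = 74,500 × 0.162077 = 12,074.7616

$12,075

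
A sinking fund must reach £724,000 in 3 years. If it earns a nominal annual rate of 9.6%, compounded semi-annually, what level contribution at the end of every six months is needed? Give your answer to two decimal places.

£106,977.62

i = 0.096/2 = 0.048 per half-year; n = 3·2 = 6.
FV-annuity factor = 6.767771; PMT = 724000 / 6.767771 = 106,977.6152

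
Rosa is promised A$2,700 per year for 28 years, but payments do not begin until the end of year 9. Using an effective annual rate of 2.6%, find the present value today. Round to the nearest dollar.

Value one period before first payment (t=8): 2700 × [1 − (1+0.026)^(−28)] / 0.026 = 2700 × 19.715886 = 53,232.8935
PV₀ = 53,232.8935 / (1+0.026)^8 = 53,232.8935 / 1.227945 = 43,351.2063

A$43,351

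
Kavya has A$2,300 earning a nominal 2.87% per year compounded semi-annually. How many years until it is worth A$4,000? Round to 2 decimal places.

19.42 years

Periodic rate i = 0.0287/2 = 0.01435.
n = ln(4000/2300) / ln(1+0.01435) = ln(1.73913) / 0.014248 = 38.8395 half-years
= 38.8395/2 years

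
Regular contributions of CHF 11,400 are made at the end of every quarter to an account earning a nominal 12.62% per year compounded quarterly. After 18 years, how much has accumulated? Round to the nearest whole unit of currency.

i = 0.1262/4 = 0.03155 per quarter; n = 18·4 = 72.
Accumulation factor s(72|0.03155) = 264.993003; FV = 11400 × 264.993003 = 3,020,920.2356

CHF 3,020,920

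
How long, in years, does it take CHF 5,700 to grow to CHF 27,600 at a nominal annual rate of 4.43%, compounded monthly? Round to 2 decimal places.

35.67 years

Periodic rate i = 0.0443/12 = 0.00369167.
(1+i)^n = 27600/5700 = 4.84211, so n = ln 4.84211 / ln 1.00369 = 428.0612 months
= 428.0612/12 years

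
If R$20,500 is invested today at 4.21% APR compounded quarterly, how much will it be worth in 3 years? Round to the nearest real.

R$23,244

With 4 periods per year: i = 0.010525, n = 12.
20,500 × (1+0.010525)^12 = 20,500 × 1.133874 = 23,244.4143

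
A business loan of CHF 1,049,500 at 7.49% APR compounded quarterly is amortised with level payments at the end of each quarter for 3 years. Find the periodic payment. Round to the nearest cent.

Periodic rate i = 0.0749/4 = 0.018725; n = 3 × 4 = 12 periods.
PMT = 1.0495e+06 / ( [1 − (1+0.018725)^(−12)] / 0.018725 ) = 1.0495e+06 / 10.658626 = 98,464.8519

CHF 98,464.85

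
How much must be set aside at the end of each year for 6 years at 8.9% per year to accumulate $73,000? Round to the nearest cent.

FV-annuity factor = 7.504377; PMT = 73000 / 7.504377 = 9,727.6568

$9,727.66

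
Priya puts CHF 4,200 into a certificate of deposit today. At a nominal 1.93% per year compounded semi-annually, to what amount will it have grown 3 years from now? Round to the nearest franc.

i = 0.0193/2 = 0.00965 per half-year; n = 3·2 = 6.
FV = PV·(1+i)^n = 4,200 × 1.059315 = 4,449.1228

CHF 4,449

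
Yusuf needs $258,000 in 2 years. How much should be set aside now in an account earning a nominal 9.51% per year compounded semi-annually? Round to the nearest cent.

$214,249.92

Periodic rate i = 0.0951/2 = 0.04755; n = 2 × 2 = 4 periods.
Discount factor = (1+0.04755)^(−4) = 0.830426; PV = 258,000 × 0.830426 = 214,249.9164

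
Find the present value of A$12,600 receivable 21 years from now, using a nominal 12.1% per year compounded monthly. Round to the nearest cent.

A$1,005.44

i = 0.121/12 = 0.0100833 per month; n = 21·12 = 252.
PV = FV·(1+i)^(−n) = 12,600 × 0.079797 = 1,005.4369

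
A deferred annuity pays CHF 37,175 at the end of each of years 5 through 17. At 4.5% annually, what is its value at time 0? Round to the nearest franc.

CHF 301,849

Value one period before first payment (t=4): 37175 × [1 − (1+0.045)^(−13)] / 0.045 = 37175 × 9.682852 = 359,960.0388
Discount back 4 years: 359,960.0388 × (1+0.045)^(−4) = 359,960.0388 × 0.838561 = 301,848.5738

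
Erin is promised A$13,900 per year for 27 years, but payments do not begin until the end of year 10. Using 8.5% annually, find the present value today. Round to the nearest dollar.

A$69,802

Value one period before first payment (t=9): 13900 × [1 − (1+0.085)^(−27)] / 0.085 = 13900 × 10.464602 = 145,457.9641
PV₀ = 145,457.9641 / (1+0.085)^9 = 145,457.9641 / 2.083856 = 69,802.3206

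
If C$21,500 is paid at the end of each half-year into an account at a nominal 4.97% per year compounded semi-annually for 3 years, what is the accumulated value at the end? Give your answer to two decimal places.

i = 0.0497/2 = 0.02485 per half-year; n = 3·2 = 6.
Accumulation factor s(6|0.02485) = 6.385333; FV = 21500 × 6.385333 = 137,284.6580

C$137,284.66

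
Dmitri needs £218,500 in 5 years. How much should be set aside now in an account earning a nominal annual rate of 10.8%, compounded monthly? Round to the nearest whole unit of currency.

With 12 periods per year: i = 0.009, n = 60.
PV = 218,500 / (1 + 0.009)^60 = 218,500 / 1.711867 = 127,638.4340

£127,638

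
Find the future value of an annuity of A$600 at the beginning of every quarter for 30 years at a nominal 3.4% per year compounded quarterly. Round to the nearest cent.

A$125,381.45

i = 0.034/4 = 0.0085 per quarter; n = 30·4 = 120.
Accumulation factor s(120|0.0085) × (1+i) = 208.969076; FV = 600 × 208.969076 = 125,381.4458
(Beginning-of-period payments → annuity-due factor ×(1+i).)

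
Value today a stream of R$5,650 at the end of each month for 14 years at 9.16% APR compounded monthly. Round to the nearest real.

R$533,870

i = 0.0916/12 = 0.00763333 per month; n = 14·12 = 168.
PV = PMT · [1 − (1+i)^(−n)] / i = 5650 · 94.490198 = 533,869.6161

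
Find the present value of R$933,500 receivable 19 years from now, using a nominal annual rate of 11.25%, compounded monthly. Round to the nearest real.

Periodic rate i = 0.1125/12 = 0.009375; n = 19 × 12 = 228 periods.
Discount factor = (1+0.009375)^(−228) = 0.119130; PV = 933,500 × 0.119130 = 111,207.5538

R$111,208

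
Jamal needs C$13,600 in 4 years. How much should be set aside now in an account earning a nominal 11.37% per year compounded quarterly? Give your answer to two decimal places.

With 4 periods per year: i = 0.028425, n = 16.
PV = FV·(1+i)^(−n) = 13,600 × 0.638613 = 8,685.1416

C$8,685.14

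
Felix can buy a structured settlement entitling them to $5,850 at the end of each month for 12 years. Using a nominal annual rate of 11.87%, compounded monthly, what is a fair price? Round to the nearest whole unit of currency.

i = 0.1187/12 = 0.00989167 per month; n = 12·12 = 144.
Annuity factor a(144|0.00989167) = 76.595486; PV = 5850 × 76.595486 = 448,083.5937

$448,084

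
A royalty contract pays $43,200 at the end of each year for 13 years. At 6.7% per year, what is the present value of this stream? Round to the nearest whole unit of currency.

PV = 43200 × [1 − (1+0.067)^(−13)] / 0.067 = 43200 × 8.501636 = 367,270.6855

$367,271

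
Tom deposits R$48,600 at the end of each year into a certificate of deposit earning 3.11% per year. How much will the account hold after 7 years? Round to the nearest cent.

R$373,638.02

FV = 48600 × [(1+0.0311)^7 − 1] / 0.0311 = 48600 × 7.688025 = 373,638.0154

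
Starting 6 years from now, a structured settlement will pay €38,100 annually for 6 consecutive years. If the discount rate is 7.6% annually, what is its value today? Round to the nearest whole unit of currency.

€123,613

PV at t=5 (ordinary 6-year annuity): 38100 × a(6|0.076) = 38100 × 4.679517 = 178,289.5843
Discount back 5 years: 178,289.5843 × (1+0.076)^(−5) = 178,289.5843 × 0.693328 = 123,613.1336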